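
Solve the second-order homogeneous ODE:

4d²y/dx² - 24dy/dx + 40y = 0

Characteristic equation: 4r² - 24r + 40 = 0
Divide by 4: r² - 6r + 10 = 0
Roots: r = 3 ± i (complex conjugates)
General solution: y = e^(3x)(C₁cos(x) + C₂sin(x))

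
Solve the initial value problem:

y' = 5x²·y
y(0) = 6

General solution: y = Ce^(5x³/3)
Applying IC y(0) = 6:
Particular solution: y = 6e^(5x³/3)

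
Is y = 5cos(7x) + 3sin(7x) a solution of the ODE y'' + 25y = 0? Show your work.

Verification:
y'' = -245cos(7x) - 147sin(7x)
y'' + 25y ≠ 0 (frequency mismatch: got 49 instead of 25)

No, it is not a solution.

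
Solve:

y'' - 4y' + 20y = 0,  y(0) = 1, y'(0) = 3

General solution: y = e^(2x)(C₁cos(4x) + C₂sin(4x))
Complex roots r = 2 ± 4i
Applying ICs: C₁ = 1, C₂ = 1/4
Particular solution: y = e^(2x)(cos(4x) + (1/4)sin(4x))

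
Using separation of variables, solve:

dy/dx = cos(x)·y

Separating variables and integrating:
ln|y| = sin(x) + C

General solution: y = Ce^(sin(x))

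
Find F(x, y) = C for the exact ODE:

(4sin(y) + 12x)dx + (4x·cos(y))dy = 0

Verify exactness: ∂M/∂y = ∂N/∂x ✓
Find F(x,y) such that ∂F/∂x = M, ∂F/∂y = N
Solution: 4x·sin(y) + 6x² = C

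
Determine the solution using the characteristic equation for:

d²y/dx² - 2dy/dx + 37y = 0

Characteristic equation: r² - 2r + 37 = 0
Roots: r = 1 ± 6i (complex conjugates)
General solution: y = e^x(C₁cos(6x) + C₂sin(6x))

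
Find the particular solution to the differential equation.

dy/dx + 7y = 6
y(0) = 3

General solution: y = 6/7 + Ce^(-7x)
Applying y(0) = 3: C = 3 - 6/7 = 15/7
Particular solution: y = 6/7 + (15/7)e^(-7x)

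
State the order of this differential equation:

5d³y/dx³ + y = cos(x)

The order is 3 (highest derivative is of order 3).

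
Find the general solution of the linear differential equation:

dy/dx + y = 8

Using integrating factor method:

General solution: y = 8 + Ce^(-x)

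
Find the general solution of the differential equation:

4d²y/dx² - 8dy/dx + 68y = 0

Characteristic equation: 4r² - 8r + 68 = 0
Divide by 4: r² - 2r + 17 = 0
Roots: r = 1 ± 4i (complex conjugates)
General solution: y = e^x(C₁cos(4x) + C₂sin(4x))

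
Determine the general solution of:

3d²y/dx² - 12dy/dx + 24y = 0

Characteristic equation: 3r² - 12r + 24 = 0
Divide by 3: r² - 4r + 8 = 0
Roots: r = 2 ± 2i (complex conjugates)
General solution: y = e^(2x)(C₁cos(2x) + C₂sin(2x))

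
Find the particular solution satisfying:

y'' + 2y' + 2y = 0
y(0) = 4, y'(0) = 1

General solution: y = e^(-x)(C₁cos(x) + C₂sin(x))
Complex roots r = -1 ± i
Applying ICs: C₁ = 4, C₂ = 5
Particular solution: y = e^(-x)(4cos(x) + 5sin(x))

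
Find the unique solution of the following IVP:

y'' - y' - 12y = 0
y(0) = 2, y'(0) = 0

General solution: y = C₁e^(4x) + C₂e^(-3x)
Applying ICs: C₁ = 6/7, C₂ = 8/7
Particular solution: y = (6/7)e^(4x) + (8/7)e^(-3x)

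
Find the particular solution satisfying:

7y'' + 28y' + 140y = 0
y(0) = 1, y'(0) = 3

General solution: y = e^(-2x)(C₁cos(4x) + C₂sin(4x))
Complex roots r = -2 ± 4i
Applying ICs: C₁ = 1, C₂ = 5/4
Particular solution: y = e^(-2x)(cos(4x) + (5/4)sin(4x))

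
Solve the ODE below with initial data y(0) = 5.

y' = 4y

General solution: y = Ce^(4x)
Applying IC y(0) = 5:
Particular solution: y = 5e^(4x)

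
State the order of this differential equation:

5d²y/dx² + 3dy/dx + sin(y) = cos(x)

The order is 2 (highest derivative is of order 2).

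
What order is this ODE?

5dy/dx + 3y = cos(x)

The order is 1 (highest derivative is of order 1).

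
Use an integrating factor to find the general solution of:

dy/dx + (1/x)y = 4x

Using integrating factor method:

General solution: y = (4/3)x^2 + C/x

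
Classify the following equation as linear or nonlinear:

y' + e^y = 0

Nonlinear (e^y is nonlinear in y)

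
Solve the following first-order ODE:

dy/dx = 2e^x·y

Separating variables and integrating:
ln|y| = 2e^x + C

General solution: y = Ce^(2e^x)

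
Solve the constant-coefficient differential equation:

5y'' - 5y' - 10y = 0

Characteristic equation: 5r² - 5r - 10 = 0
Divide by 5: r² - r - 2 = 0
Roots: r = 2, -1 (distinct real)
General solution: y = C₁e^(2x) + C₂e^(-x)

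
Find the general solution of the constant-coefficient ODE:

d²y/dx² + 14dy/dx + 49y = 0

Characteristic equation: r² + 14r + 49 = 0
Factored: (r + 7)² = 0
Repeated root: r = -7
General solution: y = (C₁ + C₂x)e^(-7x)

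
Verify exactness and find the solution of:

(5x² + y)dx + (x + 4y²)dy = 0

Verify exactness: ∂M/∂y = ∂N/∂x ✓
Find F(x,y) such that ∂F/∂x = M, ∂F/∂y = N
Solution: 5x³/3 + xy + 4y³/3 = C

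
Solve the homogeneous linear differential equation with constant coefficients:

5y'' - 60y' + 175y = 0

Characteristic equation: 5r² - 60r + 175 = 0
Divide by 5: r² - 12r + 35 = 0
Roots: r = 5, 7 (distinct real)
General solution: y = C₁e^(5x) + C₂e^(7x)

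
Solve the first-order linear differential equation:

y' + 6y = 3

Using integrating factor method:

General solution: y = 1/2 + Ce^(-6x)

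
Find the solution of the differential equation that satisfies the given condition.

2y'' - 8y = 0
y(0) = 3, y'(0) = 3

General solution: y = C₁e^(2x) + C₂e^(-2x)
Applying ICs: C₁ = 9/4, C₂ = 3/4
Particular solution: y = (9/4)e^(2x) + (3/4)e^(-2x)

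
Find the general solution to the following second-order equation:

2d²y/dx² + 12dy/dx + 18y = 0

Characteristic equation: 2r² + 12r + 18 = 0
Divide by 2: r² + 6r + 9 = 0
Factored: (r + 3)² = 0
Repeated root: r = -3
General solution: y = (C₁ + C₂x)e^(-3x)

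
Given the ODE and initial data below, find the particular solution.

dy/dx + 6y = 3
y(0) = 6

General solution: y = 1/2 + Ce^(-6x)
Applying y(0) = 6: C = 6 - 1/2 = 11/2
Particular solution: y = 1/2 + (11/2)e^(-6x)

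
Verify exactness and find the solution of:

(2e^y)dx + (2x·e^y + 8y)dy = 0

Verify exactness: ∂M/∂y = ∂N/∂x ✓
Find F(x,y) such that ∂F/∂x = M, ∂F/∂y = N
Solution: 2x·e^y + 4y² = C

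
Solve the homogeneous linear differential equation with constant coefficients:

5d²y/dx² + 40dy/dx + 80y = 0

Characteristic equation: 5r² + 40r + 80 = 0
Divide by 5: r² + 8r + 16 = 0
Factored: (r + 4)² = 0
Repeated root: r = -4
General solution: y = (C₁ + C₂x)e^(-4x)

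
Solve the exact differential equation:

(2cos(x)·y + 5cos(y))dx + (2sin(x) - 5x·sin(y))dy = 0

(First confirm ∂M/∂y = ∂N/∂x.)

Verify exactness: ∂M/∂y = ∂N/∂x ✓
Find F(x,y) such that ∂F/∂x = M, ∂F/∂y = N
Solution: 2sin(x)·y + 5x·cos(y) = C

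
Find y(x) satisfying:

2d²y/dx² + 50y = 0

Characteristic equation: 2r² + 50 = 0
Divide by 2: r² + 25 = 0
Roots: r = ±5i (complex conjugates)
General solution: y = C₁cos(5x) + C₂sin(5x)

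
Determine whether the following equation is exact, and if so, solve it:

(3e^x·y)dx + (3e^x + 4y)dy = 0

Verify exactness: ∂M/∂y = ∂N/∂x ✓
Find F(x,y) such that ∂F/∂x = M, ∂F/∂y = N
Solution: 3e^x·y + 2y² = C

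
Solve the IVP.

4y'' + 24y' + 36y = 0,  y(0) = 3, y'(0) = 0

General solution: y = (C₁ + C₂x)e^(-3x)
Repeated root r = -3
Applying ICs: C₁ = 3, C₂ = 9
Particular solution: y = (3 + 9x)e^(-3x)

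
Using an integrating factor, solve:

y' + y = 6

Using integrating factor method:

General solution: y = 6 + Ce^(-x)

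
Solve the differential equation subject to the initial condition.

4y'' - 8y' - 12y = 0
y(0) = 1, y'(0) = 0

General solution: y = C₁e^(3x) + C₂e^(-x)
Applying ICs: C₁ = 1/4, C₂ = 3/4
Particular solution: y = (1/4)e^(3x) + (3/4)e^(-x)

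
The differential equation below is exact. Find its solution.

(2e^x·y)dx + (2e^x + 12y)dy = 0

Verify exactness: ∂M/∂y = ∂N/∂x ✓
Find F(x,y) such that ∂F/∂x = M, ∂F/∂y = N
Solution: 2e^x·y + 6y² = C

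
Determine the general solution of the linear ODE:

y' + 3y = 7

Using integrating factor method:

General solution: y = 7/3 + Ce^(-3x)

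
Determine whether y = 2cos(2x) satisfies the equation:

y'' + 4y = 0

Verification:
y'' = -8cos(2x)
y'' + 4y = 0 ✓

Yes, it is a solution.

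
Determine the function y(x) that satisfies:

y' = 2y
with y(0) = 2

General solution: y = Ce^(2x)
Applying IC y(0) = 2:
Particular solution: y = 2e^(2x)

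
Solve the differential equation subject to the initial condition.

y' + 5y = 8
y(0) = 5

General solution: y = 8/5 + Ce^(-5x)
Applying y(0) = 5: C = 5 - 8/5 = 17/5
Particular solution: y = 8/5 + (17/5)e^(-5x)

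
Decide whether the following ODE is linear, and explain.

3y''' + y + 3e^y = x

Nonlinear (e^y is nonlinear in y)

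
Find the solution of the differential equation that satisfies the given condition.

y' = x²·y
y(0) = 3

General solution: y = Ce^(x³/3)
Applying IC y(0) = 3:
Particular solution: y = 3e^(x³/3)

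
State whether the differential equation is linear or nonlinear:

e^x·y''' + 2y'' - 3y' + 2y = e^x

Linear (y and its derivatives appear to the first power only, no products of y terms)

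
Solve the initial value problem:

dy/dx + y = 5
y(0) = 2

General solution: y = 5 + Ce^(-x)
Applying y(0) = 2: C = 2 - 5 = -3
Particular solution: y = 5 - 3e^(-x)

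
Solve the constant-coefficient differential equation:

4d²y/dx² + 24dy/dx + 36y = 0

Characteristic equation: 4r² + 24r + 36 = 0
Divide by 4: r² + 6r + 9 = 0
Factored: (r + 3)² = 0
Repeated root: r = -3
General solution: y = (C₁ + C₂x)e^(-3x)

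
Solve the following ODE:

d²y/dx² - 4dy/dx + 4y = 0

Characteristic equation: r² - 4r + 4 = 0
Factored: (r - 2)² = 0
Repeated root: r = 2
General solution: y = (C₁ + C₂x)e^(2x)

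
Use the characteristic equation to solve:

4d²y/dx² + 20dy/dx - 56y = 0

Characteristic equation: 4r² + 20r - 56 = 0
Divide by 4: r² + 5r - 14 = 0
Roots: r = 2, -7 (distinct real)
General solution: y = C₁e^(2x) + C₂e^(-7x)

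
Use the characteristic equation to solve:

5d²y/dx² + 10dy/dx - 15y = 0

Characteristic equation: 5r² + 10r - 15 = 0
Divide by 5: r² + 2r - 3 = 0
Roots: r = 1, -3 (distinct real)
General solution: y = C₁e^x + C₂e^(-3x)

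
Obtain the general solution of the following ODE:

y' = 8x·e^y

Separating variables and integrating:
-e^(-y) = 4x² + C

General solution: y = -ln(C - 4x²)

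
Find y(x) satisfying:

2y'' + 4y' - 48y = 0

Characteristic equation: 2r² + 4r - 48 = 0
Divide by 2: r² + 2r - 24 = 0
Roots: r = 4, -6 (distinct real)
General solution: y = C₁e^(4x) + C₂e^(-6x)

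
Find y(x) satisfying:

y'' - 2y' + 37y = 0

Characteristic equation: r² - 2r + 37 = 0
Roots: r = 1 ± 6i (complex conjugates)
General solution: y = e^x(C₁cos(6x) + C₂sin(6x))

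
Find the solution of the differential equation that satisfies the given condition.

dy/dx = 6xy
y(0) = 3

General solution: y = Ce^(3x²)
Applying IC y(0) = 3:
Particular solution: y = 3e^(3x²)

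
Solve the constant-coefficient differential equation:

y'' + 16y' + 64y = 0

Characteristic equation: r² + 16r + 64 = 0
Factored: (r + 8)² = 0
Repeated root: r = -8
General solution: y = (C₁ + C₂x)e^(-8x)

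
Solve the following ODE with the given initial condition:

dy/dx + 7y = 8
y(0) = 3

General solution: y = 8/7 + Ce^(-7x)
Applying y(0) = 3: C = 3 - 8/7 = 13/7
Particular solution: y = 8/7 + (13/7)e^(-7x)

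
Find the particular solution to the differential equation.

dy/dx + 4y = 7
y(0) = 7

General solution: y = 7/4 + Ce^(-4x)
Applying y(0) = 7: C = 7 - 7/4 = 21/4
Particular solution: y = 7/4 + (21/4)e^(-4x)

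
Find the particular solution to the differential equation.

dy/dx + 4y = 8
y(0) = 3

General solution: y = 2 + Ce^(-4x)
Applying y(0) = 3: C = 3 - 2 = 1
Particular solution: y = 2 + e^(-4x)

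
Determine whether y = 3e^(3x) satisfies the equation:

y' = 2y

Verification:
y = 3e^(3x)
y' = 9e^(3x)
But 2y = 6e^(3x)
y' ≠ 2y — the derivative does not match

No, it is not a solution.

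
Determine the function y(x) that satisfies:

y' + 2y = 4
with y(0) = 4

General solution: y = 2 + Ce^(-2x)
Applying y(0) = 4: C = 4 - 2 = 2
Particular solution: y = 2 + 2e^(-2x)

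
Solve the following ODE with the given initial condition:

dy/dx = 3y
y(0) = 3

General solution: y = Ce^(3x)
Applying IC y(0) = 3:
Particular solution: y = 3e^(3x)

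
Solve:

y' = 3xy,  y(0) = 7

General solution: y = Ce^(3x²/2)
Applying IC y(0) = 7:
Particular solution: y = 7e^(3x²/2)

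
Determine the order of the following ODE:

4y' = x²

The order is 1 (highest derivative is of order 1).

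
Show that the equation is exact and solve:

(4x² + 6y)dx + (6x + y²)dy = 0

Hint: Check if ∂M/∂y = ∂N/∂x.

Verify exactness: ∂M/∂y = ∂N/∂x ✓
Find F(x,y) such that ∂F/∂x = M, ∂F/∂y = N
Solution: 4x³/3 + 6xy + y³/3 = C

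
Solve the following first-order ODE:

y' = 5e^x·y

Separating variables and integrating:
ln|y| = 5e^x + C

General solution: y = Ce^(5e^x)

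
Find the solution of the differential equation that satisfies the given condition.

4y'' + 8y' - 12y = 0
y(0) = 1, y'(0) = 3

General solution: y = C₁e^x + C₂e^(-3x)
Applying ICs: C₁ = 3/2, C₂ = -1/2
Particular solution: y = (3/2)e^x - (1/2)e^(-3x)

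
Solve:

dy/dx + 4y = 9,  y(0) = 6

General solution: y = 9/4 + Ce^(-4x)
Applying y(0) = 6: C = 6 - 9/4 = 15/4
Particular solution: y = 9/4 + (15/4)e^(-4x)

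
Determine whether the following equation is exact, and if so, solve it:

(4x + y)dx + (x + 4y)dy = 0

Verify exactness: ∂M/∂y = ∂N/∂x ✓
Find F(x,y) such that ∂F/∂x = M, ∂F/∂y = N
Solution: 2x² + xy + 2y² = C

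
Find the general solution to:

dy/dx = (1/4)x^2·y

Separating variables and integrating:
ln|y| = x^3/12 + C

General solution: y = Ce^(x^3/12)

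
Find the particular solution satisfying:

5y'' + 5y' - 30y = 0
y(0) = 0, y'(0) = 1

General solution: y = C₁e^(2x) + C₂e^(-3x)
Applying ICs: C₁ = 1/5, C₂ = -1/5
Particular solution: y = (1/5)e^(2x) - (1/5)e^(-3x)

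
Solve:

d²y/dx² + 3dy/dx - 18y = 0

Characteristic equation: r² + 3r - 18 = 0
Roots: r = 3, -6 (distinct real)
General solution: y = C₁e^(3x) + C₂e^(-6x)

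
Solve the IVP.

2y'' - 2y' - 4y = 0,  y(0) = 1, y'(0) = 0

General solution: y = C₁e^(2x) + C₂e^(-x)
Applying ICs: C₁ = 1/3, C₂ = 2/3
Particular solution: y = (1/3)e^(2x) + (2/3)e^(-x)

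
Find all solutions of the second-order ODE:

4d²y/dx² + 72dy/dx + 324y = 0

Characteristic equation: 4r² + 72r + 324 = 0
Divide by 4: r² + 18r + 81 = 0
Factored: (r + 9)² = 0
Repeated root: r = -9
General solution: y = (C₁ + C₂x)e^(-9x)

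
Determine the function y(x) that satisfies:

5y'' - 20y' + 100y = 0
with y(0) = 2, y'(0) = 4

General solution: y = e^(2x)(C₁cos(4x) + C₂sin(4x))
Complex roots r = 2 ± 4i
Applying ICs: C₁ = 2, C₂ = 0
Particular solution: y = e^(2x)(2cos(4x))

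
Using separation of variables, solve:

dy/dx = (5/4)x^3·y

Separating variables and integrating:
ln|y| = 5x^4/16 + C

General solution: y = Ce^(5x^4/16)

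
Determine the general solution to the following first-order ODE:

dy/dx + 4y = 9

Using integrating factor method:

General solution: y = 9/4 + Ce^(-4x)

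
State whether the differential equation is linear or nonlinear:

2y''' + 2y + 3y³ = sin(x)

Nonlinear (y³ term)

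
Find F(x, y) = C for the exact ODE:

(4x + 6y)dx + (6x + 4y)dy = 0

Verify exactness: ∂M/∂y = ∂N/∂x ✓
Find F(x,y) such that ∂F/∂x = M, ∂F/∂y = N
Solution: 2x² + 6xy + 2y² = C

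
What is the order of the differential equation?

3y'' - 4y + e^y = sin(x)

The order is 2 (highest derivative is of order 2).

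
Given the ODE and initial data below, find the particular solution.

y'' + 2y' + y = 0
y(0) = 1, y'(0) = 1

General solution: y = (C₁ + C₂x)e^(-x)
Repeated root r = -1
Applying ICs: C₁ = 1, C₂ = 2
Particular solution: y = (1 + 2x)e^(-x)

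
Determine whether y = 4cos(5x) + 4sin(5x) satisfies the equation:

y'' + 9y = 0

Verification:
y'' = -100cos(5x) - 100sin(5x)
y'' + 9y ≠ 0 (frequency mismatch: got 25 instead of 9)

No, it is not a solution.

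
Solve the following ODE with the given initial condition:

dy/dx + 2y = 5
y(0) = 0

General solution: y = 5/2 + Ce^(-2x)
Applying y(0) = 0: C = 0 - 5/2 = -5/2
Particular solution: y = 5/2 - (5/2)e^(-2x)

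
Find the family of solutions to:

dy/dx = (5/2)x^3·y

Separating variables and integrating:
ln|y| = 5x^4/8 + C

General solution: y = Ce^(5x^4/8)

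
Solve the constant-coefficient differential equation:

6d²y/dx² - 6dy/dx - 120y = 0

Characteristic equation: 6r² - 6r - 120 = 0
Divide by 6: r² - r - 20 = 0
Roots: r = 5, -4 (distinct real)
General solution: y = C₁e^(5x) + C₂e^(-4x)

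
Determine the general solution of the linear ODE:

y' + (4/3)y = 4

Using integrating factor method:

General solution: y = 3 + Ce^(-4x/3)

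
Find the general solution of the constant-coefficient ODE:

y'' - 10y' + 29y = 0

Characteristic equation: r² - 10r + 29 = 0
Roots: r = 5 ± 2i (complex conjugates)
General solution: y = e^(5x)(C₁cos(2x) + C₂sin(2x))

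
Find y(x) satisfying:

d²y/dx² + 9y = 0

Characteristic equation: r² + 9 = 0
Roots: r = ±3i (complex conjugates)
General solution: y = C₁cos(3x) + C₂sin(3x)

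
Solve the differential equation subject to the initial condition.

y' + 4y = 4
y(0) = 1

General solution: y = 1 + Ce^(-4x)
Applying y(0) = 1: C = 1 - 1 = 0
Particular solution: y = 1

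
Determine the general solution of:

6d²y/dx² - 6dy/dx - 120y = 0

Characteristic equation: 6r² - 6r - 120 = 0
Divide by 6: r² - r - 20 = 0
Roots: r = 5, -4 (distinct real)
General solution: y = C₁e^(5x) + C₂e^(-4x)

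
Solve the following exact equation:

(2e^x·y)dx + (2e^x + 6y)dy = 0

Verify exactness: ∂M/∂y = ∂N/∂x ✓
Find F(x,y) such that ∂F/∂x = M, ∂F/∂y = N
Solution: 2e^x·y + 3y² = C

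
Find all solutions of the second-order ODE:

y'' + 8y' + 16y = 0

Characteristic equation: r² + 8r + 16 = 0
Factored: (r + 4)² = 0
Repeated root: r = -4
General solution: y = (C₁ + C₂x)e^(-4x)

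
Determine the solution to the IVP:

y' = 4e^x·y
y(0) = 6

General solution: y = Ce^(4e^x)
Applying IC y(0) = 6:
Particular solution: y = 6e^(4(e^x - 1))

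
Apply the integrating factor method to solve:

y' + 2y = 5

Using integrating factor method:

General solution: y = 5/2 + Ce^(-2x)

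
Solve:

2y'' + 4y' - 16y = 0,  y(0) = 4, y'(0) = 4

General solution: y = C₁e^(2x) + C₂e^(-4x)
Applying ICs: C₁ = 10/3, C₂ = 2/3
Particular solution: y = (10/3)e^(2x) + (2/3)e^(-4x)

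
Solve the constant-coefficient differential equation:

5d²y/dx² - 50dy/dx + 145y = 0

Characteristic equation: 5r² - 50r + 145 = 0
Divide by 5: r² - 10r + 29 = 0
Roots: r = 5 ± 2i (complex conjugates)
General solution: y = e^(5x)(C₁cos(2x) + C₂sin(2x))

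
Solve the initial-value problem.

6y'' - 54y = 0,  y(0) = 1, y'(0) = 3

General solution: y = C₁e^(3x) + C₂e^(-3x)
Applying ICs: C₁ = 1, C₂ = 0
Particular solution: y = e^(3x)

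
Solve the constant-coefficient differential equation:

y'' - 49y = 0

Characteristic equation: r² - 49 = 0
Roots: r = 7, -7 (distinct real)
General solution: y = C₁e^(7x) + C₂e^(-7x)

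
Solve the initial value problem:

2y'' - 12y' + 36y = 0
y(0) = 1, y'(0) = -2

General solution: y = e^(3x)(C₁cos(3x) + C₂sin(3x))
Complex roots r = 3 ± 3i
Applying ICs: C₁ = 1, C₂ = -5/3
Particular solution: y = e^(3x)(cos(3x) - (5/3)sin(3x))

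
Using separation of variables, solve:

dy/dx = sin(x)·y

Separating variables and integrating:
ln|y| = -cos(x) + C

General solution: y = Ce^(-cos(x))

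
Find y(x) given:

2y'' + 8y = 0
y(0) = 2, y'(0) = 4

General solution: y = C₁cos(2x) + C₂sin(2x)
Complex roots r = ±2i
Applying ICs: C₁ = 2, C₂ = 2
Particular solution: y = 2cos(2x) + 2sin(2x)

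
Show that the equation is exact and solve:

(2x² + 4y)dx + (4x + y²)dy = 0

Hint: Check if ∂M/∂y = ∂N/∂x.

Verify exactness: ∂M/∂y = ∂N/∂x ✓
Find F(x,y) such that ∂F/∂x = M, ∂F/∂y = N
Solution: 2x³/3 + 4xy + y³/3 = C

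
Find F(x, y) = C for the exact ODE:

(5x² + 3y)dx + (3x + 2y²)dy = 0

Verify exactness: ∂M/∂y = ∂N/∂x ✓
Find F(x,y) such that ∂F/∂x = M, ∂F/∂y = N
Solution: 5x³/3 + 3xy + 2y³/3 = C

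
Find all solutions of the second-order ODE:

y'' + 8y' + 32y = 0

Characteristic equation: r² + 8r + 32 = 0
Roots: r = -4 ± 4i (complex conjugates)
General solution: y = e^(-4x)(C₁cos(4x) + C₂sin(4x))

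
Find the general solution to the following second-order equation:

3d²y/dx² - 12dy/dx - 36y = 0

Characteristic equation: 3r² - 12r - 36 = 0
Divide by 3: r² - 4r - 12 = 0
Roots: r = 6, -2 (distinct real)
General solution: y = C₁e^(6x) + C₂e^(-2x)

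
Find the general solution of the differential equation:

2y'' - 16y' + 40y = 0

Characteristic equation: 2r² - 16r + 40 = 0
Divide by 2: r² - 8r + 20 = 0
Roots: r = 4 ± 2i (complex conjugates)
General solution: y = e^(4x)(C₁cos(2x) + C₂sin(2x))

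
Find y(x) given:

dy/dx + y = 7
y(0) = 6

General solution: y = 7 + Ce^(-x)
Applying y(0) = 6: C = 6 - 7 = -1
Particular solution: y = 7 - e^(-x)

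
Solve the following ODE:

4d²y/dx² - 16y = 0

Characteristic equation: 4r² - 16 = 0
Divide by 4: r² - 4 = 0
Roots: r = 2, -2 (distinct real)
General solution: y = C₁e^(2x) + C₂e^(-2x)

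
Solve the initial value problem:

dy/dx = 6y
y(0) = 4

General solution: y = Ce^(6x)
Applying IC y(0) = 4:
Particular solution: y = 4e^(6x)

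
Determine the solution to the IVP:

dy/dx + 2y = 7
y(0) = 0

General solution: y = 7/2 + Ce^(-2x)
Applying y(0) = 0: C = 0 - 7/2 = -7/2
Particular solution: y = 7/2 - (7/2)e^(-2x)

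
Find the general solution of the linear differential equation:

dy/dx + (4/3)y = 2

Using integrating factor method:

General solution: y = 3/2 + Ce^(-4x/3)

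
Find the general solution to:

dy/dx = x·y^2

Separating variables and integrating:
-1/y = x^2/2 + C

General solution: y^-1 = (-1/2)x^2 + C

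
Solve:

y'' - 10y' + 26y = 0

Characteristic equation: r² - 10r + 26 = 0
Roots: r = 5 ± i (complex conjugates)
General solution: y = e^(5x)(C₁cos(x) + C₂sin(x))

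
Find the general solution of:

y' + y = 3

Using integrating factor method:

General solution: y = 3 + Ce^(-x)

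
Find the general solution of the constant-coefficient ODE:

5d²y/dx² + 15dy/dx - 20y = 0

Characteristic equation: 5r² + 15r - 20 = 0
Divide by 5: r² + 3r - 4 = 0
Roots: r = 1, -4 (distinct real)
General solution: y = C₁e^x + C₂e^(-4x)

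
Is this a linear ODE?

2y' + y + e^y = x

No. Nonlinear (e^y is nonlinear in y)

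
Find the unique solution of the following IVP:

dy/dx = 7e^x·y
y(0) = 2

General solution: y = Ce^(7e^x)
Applying IC y(0) = 2:
Particular solution: y = 2e^(7(e^x - 1))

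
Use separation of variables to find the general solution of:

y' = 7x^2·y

Separating variables and integrating:
ln|y| = 7x^3/3 + C

General solution: y = Ce^(7x^3/3)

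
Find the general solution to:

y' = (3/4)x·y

Separating variables and integrating:
ln|y| = 3x^2/8 + C

General solution: y = Ce^(3x^2/8)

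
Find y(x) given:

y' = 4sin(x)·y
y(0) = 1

General solution: y = Ce^(-4cos(x))
Applying IC y(0) = 1:
Particular solution: y = e^(4(1-cos(x)))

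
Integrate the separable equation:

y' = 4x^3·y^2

Separating variables and integrating:
-1/y = x^4 + C

General solution: y^-1 = -x^4 + C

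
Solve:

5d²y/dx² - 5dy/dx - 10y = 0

Characteristic equation: 5r² - 5r - 10 = 0
Divide by 5: r² - r - 2 = 0
Roots: r = 2, -1 (distinct real)
General solution: y = C₁e^(2x) + C₂e^(-x)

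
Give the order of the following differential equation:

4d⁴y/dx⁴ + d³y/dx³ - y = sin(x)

The order is 4 (highest derivative is of order 4).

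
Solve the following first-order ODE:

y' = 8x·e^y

Separating variables and integrating:
-e^(-y) = 4x² + C

General solution: y = -ln(C - 4x²)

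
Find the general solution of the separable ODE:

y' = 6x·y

Separating variables and integrating:
ln|y| = 3x^2 + C

General solution: y = Ce^(3x^2)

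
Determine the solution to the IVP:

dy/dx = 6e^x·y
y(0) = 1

General solution: y = Ce^(6e^x)
Applying IC y(0) = 1:
Particular solution: y = e^(6(e^x - 1))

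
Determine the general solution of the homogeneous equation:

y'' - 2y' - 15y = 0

Characteristic equation: r² - 2r - 15 = 0
Roots: r = 5, -3 (distinct real)
General solution: y = C₁e^(5x) + C₂e^(-3x)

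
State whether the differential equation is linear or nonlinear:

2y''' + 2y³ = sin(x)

Nonlinear (y³ term)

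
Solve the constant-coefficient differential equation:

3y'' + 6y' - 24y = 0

Characteristic equation: 3r² + 6r - 24 = 0
Divide by 3: r² + 2r - 8 = 0
Roots: r = 2, -4 (distinct real)
General solution: y = C₁e^(2x) + C₂e^(-4x)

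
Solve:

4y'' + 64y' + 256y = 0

Characteristic equation: 4r² + 64r + 256 = 0
Divide by 4: r² + 16r + 64 = 0
Factored: (r + 8)² = 0
Repeated root: r = -8
General solution: y = (C₁ + C₂x)e^(-8x)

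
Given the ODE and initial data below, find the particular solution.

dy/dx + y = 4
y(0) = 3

General solution: y = 4 + Ce^(-x)
Applying y(0) = 3: C = 3 - 4 = -1
Particular solution: y = 4 - e^(-x)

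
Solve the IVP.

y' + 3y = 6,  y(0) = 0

General solution: y = 2 + Ce^(-3x)
Applying y(0) = 0: C = 0 - 2 = -2
Particular solution: y = 2 - 2e^(-3x)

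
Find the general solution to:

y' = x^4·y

Separating variables and integrating:
ln|y| = x^5/5 + C

General solution: y = Ce^(x^5/5)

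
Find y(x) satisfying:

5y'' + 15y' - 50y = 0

Characteristic equation: 5r² + 15r - 50 = 0
Divide by 5: r² + 3r - 10 = 0
Roots: r = 2, -5 (distinct real)
General solution: y = C₁e^(2x) + C₂e^(-5x)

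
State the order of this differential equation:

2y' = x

The order is 1 (highest derivative is of order 1).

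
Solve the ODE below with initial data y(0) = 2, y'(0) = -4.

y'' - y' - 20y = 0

General solution: y = C₁e^(5x) + C₂e^(-4x)
Applying ICs: C₁ = 4/9, C₂ = 14/9
Particular solution: y = (4/9)e^(5x) + (14/9)e^(-4x)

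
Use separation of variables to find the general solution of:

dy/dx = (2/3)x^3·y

Separating variables and integrating:
ln|y| = x^4/6 + C

General solution: y = Ce^(x^4/6)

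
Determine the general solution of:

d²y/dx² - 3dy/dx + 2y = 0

Characteristic equation: r² - 3r + 2 = 0
Roots: r = 2, 1 (distinct real)
General solution: y = C₁e^(2x) + C₂e^x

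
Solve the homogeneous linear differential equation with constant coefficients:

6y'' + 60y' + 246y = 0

Characteristic equation: 6r² + 60r + 246 = 0
Divide by 6: r² + 10r + 41 = 0
Roots: r = -5 ± 4i (complex conjugates)
General solution: y = e^(-5x)(C₁cos(4x) + C₂sin(4x))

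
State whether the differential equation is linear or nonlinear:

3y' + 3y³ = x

Nonlinear (y³ term)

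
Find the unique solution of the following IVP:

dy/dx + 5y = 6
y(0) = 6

General solution: y = 6/5 + Ce^(-5x)
Applying y(0) = 6: C = 6 - 6/5 = 24/5
Particular solution: y = 6/5 + (24/5)e^(-5x)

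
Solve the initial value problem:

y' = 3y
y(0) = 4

General solution: y = Ce^(3x)
Applying IC y(0) = 4:
Particular solution: y = 4e^(3x)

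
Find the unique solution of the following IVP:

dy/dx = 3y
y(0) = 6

General solution: y = Ce^(3x)
Applying IC y(0) = 6:
Particular solution: y = 6e^(3x)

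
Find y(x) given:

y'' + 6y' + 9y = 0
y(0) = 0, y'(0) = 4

General solution: y = (C₁ + C₂x)e^(-3x)
Repeated root r = -3
Applying ICs: C₁ = 0, C₂ = 4
Particular solution: y = 4xe^(-3x)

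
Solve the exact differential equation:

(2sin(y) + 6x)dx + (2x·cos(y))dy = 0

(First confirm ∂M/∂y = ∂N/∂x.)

Verify exactness: ∂M/∂y = ∂N/∂x ✓
Find F(x,y) such that ∂F/∂x = M, ∂F/∂y = N
Solution: 2x·sin(y) + 3x² = C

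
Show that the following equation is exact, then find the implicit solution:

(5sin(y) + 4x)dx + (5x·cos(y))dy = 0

Verify exactness: ∂M/∂y = ∂N/∂x ✓
Find F(x,y) such that ∂F/∂x = M, ∂F/∂y = N
Solution: 5x·sin(y) + 2x² = C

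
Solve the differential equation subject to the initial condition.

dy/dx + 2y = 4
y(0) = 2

General solution: y = 2 + Ce^(-2x)
Applying y(0) = 2: C = 2 - 2 = 0
Particular solution: y = 2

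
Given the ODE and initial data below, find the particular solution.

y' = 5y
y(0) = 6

General solution: y = Ce^(5x)
Applying IC y(0) = 6:
Particular solution: y = 6e^(5x)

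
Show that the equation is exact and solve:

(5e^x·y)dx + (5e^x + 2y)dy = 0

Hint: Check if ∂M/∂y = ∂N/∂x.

Verify exactness: ∂M/∂y = ∂N/∂x ✓
Find F(x,y) such that ∂F/∂x = M, ∂F/∂y = N
Solution: 5e^x·y + y² = C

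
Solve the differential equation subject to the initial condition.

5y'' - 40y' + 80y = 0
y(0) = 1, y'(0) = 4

General solution: y = (C₁ + C₂x)e^(4x)
Repeated root r = 4
Applying ICs: C₁ = 1, C₂ = 0
Particular solution: y = e^(4x)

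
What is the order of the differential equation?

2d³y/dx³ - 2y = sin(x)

The order is 3 (highest derivative is of order 3).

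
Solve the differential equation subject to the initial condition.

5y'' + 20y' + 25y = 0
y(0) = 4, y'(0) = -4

General solution: y = e^(-2x)(C₁cos(x) + C₂sin(x))
Complex roots r = -2 ± i
Applying ICs: C₁ = 4, C₂ = 4
Particular solution: y = e^(-2x)(4cos(x) + 4sin(x))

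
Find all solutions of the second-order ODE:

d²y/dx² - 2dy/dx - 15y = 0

Characteristic equation: r² - 2r - 15 = 0
Roots: r = 5, -3 (distinct real)
General solution: y = C₁e^(5x) + C₂e^(-3x)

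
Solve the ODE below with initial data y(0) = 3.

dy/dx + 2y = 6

General solution: y = 3 + Ce^(-2x)
Applying y(0) = 3: C = 3 - 3 = 0
Particular solution: y = 3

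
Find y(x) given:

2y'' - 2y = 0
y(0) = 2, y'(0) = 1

General solution: y = C₁e^x + C₂e^(-x)
Applying ICs: C₁ = 3/2, C₂ = 1/2
Particular solution: y = (3/2)e^x + (1/2)e^(-x)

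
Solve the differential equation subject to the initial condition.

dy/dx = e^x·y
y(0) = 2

General solution: y = Ce^(e^x)
Applying IC y(0) = 2:
Particular solution: y = 2e^(e^x - 1)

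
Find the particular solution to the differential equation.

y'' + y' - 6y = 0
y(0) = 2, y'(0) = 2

General solution: y = C₁e^(2x) + C₂e^(-3x)
Applying ICs: C₁ = 8/5, C₂ = 2/5
Particular solution: y = (8/5)e^(2x) + (2/5)e^(-3x)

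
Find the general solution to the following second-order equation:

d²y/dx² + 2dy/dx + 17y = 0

Characteristic equation: r² + 2r + 17 = 0
Roots: r = -1 ± 4i (complex conjugates)
General solution: y = e^(-x)(C₁cos(4x) + C₂sin(4x))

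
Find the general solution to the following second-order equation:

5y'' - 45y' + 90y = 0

Characteristic equation: 5r² - 45r + 90 = 0
Divide by 5: r² - 9r + 18 = 0
Roots: r = 6, 3 (distinct real)
General solution: y = C₁e^(6x) + C₂e^(3x)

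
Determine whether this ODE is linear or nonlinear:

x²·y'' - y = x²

Linear (y and its derivatives appear to the first power only, no products of y terms)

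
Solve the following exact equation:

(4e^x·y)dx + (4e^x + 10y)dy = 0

Verify exactness: ∂M/∂y = ∂N/∂x ✓
Find F(x,y) such that ∂F/∂x = M, ∂F/∂y = N
Solution: 4e^x·y + 5y² = C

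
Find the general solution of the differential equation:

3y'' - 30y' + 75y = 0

Characteristic equation: 3r² - 30r + 75 = 0
Divide by 3: r² - 10r + 25 = 0
Factored: (r - 5)² = 0
Repeated root: r = 5
General solution: y = (C₁ + C₂x)e^(5x)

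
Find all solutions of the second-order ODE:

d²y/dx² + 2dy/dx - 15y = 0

Characteristic equation: r² + 2r - 15 = 0
Roots: r = 3, -5 (distinct real)
General solution: y = C₁e^(3x) + C₂e^(-5x)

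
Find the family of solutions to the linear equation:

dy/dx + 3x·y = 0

Using integrating factor method:

General solution: y = Ce^(-3x^2/2)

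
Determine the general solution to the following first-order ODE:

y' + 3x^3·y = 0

Using integrating factor method:

General solution: y = Ce^(-3x^4/4)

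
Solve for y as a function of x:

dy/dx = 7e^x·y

Separating variables and integrating:
ln|y| = 7e^x + C

General solution: y = Ce^(7e^x)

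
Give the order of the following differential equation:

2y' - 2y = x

The order is 1 (highest derivative is of order 1).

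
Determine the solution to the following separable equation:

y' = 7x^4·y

Separating variables and integrating:
ln|y| = 7x^5/5 + C

General solution: y = Ce^(7x^5/5)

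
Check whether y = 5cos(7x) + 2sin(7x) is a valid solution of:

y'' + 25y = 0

Verification:
y'' = -245cos(7x) - 98sin(7x)
y'' + 25y ≠ 0 (frequency mismatch: got 49 instead of 25)

No, it is not a solution.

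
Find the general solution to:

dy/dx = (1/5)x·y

Separating variables and integrating:
ln|y| = x^2/10 + C

General solution: y = Ce^(x^2/10)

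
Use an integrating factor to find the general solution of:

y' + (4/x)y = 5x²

Using integrating factor method:

General solution: y = (5/7)x^3 + Cx^(-4)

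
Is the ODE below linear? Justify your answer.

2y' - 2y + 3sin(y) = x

No. Nonlinear (sin(y) is nonlinear in y)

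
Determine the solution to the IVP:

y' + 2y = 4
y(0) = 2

General solution: y = 2 + Ce^(-2x)
Applying y(0) = 2: C = 2 - 2 = 0
Particular solution: y = 2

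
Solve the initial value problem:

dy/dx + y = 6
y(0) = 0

General solution: y = 6 + Ce^(-x)
Applying y(0) = 0: C = 0 - 6 = -6
Particular solution: y = 6 - 6e^(-x)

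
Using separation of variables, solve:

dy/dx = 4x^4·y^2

Separating variables and integrating:
-1/y = 4x^5/5 + C

General solution: y^-1 = (-4/5)x^5 + C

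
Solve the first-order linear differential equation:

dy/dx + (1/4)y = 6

Using integrating factor method:

General solution: y = 24 + Ce^(-x/4)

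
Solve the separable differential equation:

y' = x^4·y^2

Separating variables and integrating:
-1/y = x^5/5 + C

General solution: y^-1 = (-1/5)x^5 + C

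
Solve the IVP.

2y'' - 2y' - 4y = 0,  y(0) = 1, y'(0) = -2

General solution: y = C₁e^(2x) + C₂e^(-x)
Applying ICs: C₁ = -1/3, C₂ = 4/3
Particular solution: y = -(1/3)e^(2x) + (4/3)e^(-x)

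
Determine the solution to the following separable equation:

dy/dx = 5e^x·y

Separating variables and integrating:
ln|y| = 5e^x + C

General solution: y = Ce^(5e^x)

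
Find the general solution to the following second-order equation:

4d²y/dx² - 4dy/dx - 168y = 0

Characteristic equation: 4r² - 4r - 168 = 0
Divide by 4: r² - r - 42 = 0
Roots: r = 7, -6 (distinct real)
General solution: y = C₁e^(7x) + C₂e^(-6x)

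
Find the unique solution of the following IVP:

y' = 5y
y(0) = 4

General solution: y = Ce^(5x)
Applying IC y(0) = 4:
Particular solution: y = 4e^(5x)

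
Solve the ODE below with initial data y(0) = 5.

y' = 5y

General solution: y = Ce^(5x)
Applying IC y(0) = 5:
Particular solution: y = 5e^(5x)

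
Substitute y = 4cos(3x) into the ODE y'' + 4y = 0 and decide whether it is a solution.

Verification:
y'' = -36cos(3x)
y'' + 4y ≠ 0 (frequency mismatch: got 9 instead of 4)

No, it is not a solution.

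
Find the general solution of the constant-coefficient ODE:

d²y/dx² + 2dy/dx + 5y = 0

Characteristic equation: r² + 2r + 5 = 0
Roots: r = -1 ± 2i (complex conjugates)
General solution: y = e^(-x)(C₁cos(2x) + C₂sin(2x))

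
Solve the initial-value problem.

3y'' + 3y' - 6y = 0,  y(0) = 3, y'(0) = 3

General solution: y = C₁e^x + C₂e^(-2x)
Applying ICs: C₁ = 3, C₂ = 0
Particular solution: y = 3e^x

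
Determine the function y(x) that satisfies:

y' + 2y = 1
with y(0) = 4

General solution: y = 1/2 + Ce^(-2x)
Applying y(0) = 4: C = 4 - 1/2 = 7/2
Particular solution: y = 1/2 + (7/2)e^(-2x)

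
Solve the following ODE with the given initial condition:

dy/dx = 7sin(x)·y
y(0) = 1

General solution: y = Ce^(-7cos(x))
Applying IC y(0) = 1:
Particular solution: y = e^(7(1-cos(x)))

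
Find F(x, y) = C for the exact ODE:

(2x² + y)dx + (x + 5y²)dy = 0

Verify exactness: ∂M/∂y = ∂N/∂x ✓
Find F(x,y) such that ∂F/∂x = M, ∂F/∂y = N
Solution: 2x³/3 + xy + 5y³/3 = C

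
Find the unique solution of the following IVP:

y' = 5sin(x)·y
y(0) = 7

General solution: y = Ce^(-5cos(x))
Applying IC y(0) = 7:
Particular solution: y = 7e^(5(1-cos(x)))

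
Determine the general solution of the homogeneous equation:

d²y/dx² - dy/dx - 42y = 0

Characteristic equation: r² - r - 42 = 0
Roots: r = 7, -6 (distinct real)
General solution: y = C₁e^(7x) + C₂e^(-6x)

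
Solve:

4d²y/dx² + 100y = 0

Characteristic equation: 4r² + 100 = 0
Divide by 4: r² + 25 = 0
Roots: r = ±5i (complex conjugates)
General solution: y = C₁cos(5x) + C₂sin(5x)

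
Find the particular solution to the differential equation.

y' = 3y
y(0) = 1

General solution: y = Ce^(3x)
Applying IC y(0) = 1:
Particular solution: y = e^(3x)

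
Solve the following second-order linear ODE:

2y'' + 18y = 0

Characteristic equation: 2r² + 18 = 0
Divide by 2: r² + 9 = 0
Roots: r = ±3i (complex conjugates)
General solution: y = C₁cos(3x) + C₂sin(3x)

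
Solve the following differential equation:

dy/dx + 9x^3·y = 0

Using integrating factor method:

General solution: y = Ce^(-9x^4/4)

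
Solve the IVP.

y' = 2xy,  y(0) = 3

General solution: y = Ce^(x²)
Applying IC y(0) = 3:
Particular solution: y = 3e^(x²)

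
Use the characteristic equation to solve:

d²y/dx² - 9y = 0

Characteristic equation: r² - 9 = 0
Roots: r = 3, -3 (distinct real)
General solution: y = C₁e^(3x) + C₂e^(-3x)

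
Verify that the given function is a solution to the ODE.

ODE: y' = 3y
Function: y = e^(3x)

Verification:
y = e^(3x)
y' = 3e^(3x)
3y = 3e^(3x)
y' = 3y ✓

Yes, it is a solution.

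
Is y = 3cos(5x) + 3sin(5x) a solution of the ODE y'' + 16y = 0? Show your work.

Verification:
y'' = -75cos(5x) - 75sin(5x)
y'' + 16y ≠ 0 (frequency mismatch: got 25 instead of 16)

No, it is not a solution.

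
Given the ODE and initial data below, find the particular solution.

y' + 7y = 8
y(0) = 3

General solution: y = 8/7 + Ce^(-7x)
Applying y(0) = 3: C = 3 - 8/7 = 13/7
Particular solution: y = 8/7 + (13/7)e^(-7x)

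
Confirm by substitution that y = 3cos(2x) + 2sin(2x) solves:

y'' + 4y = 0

Verification:
y'' = -12cos(2x) - 8sin(2x)
y'' + 4y = 0 ✓

Yes, it is a solution.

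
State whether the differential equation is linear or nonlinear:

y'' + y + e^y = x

Nonlinear (e^y is nonlinear in y)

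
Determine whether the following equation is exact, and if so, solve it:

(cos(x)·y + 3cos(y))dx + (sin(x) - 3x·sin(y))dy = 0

Verify exactness: ∂M/∂y = ∂N/∂x ✓
Find F(x,y) such that ∂F/∂x = M, ∂F/∂y = N
Solution: sin(x)·y + 3x·cos(y) = C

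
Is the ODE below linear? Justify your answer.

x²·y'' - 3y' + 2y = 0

Yes. Linear (y and its derivatives appear to the first power only, no products of y terms)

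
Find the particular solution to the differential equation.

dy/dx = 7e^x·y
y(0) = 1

General solution: y = Ce^(7e^x)
Applying IC y(0) = 1:
Particular solution: y = e^(7(e^x - 1))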